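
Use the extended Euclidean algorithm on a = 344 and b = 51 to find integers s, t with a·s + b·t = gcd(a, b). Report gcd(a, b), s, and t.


Euclidean algorithm on (344, 51) — divide until remainder is 0:
  344 = 6 · 51 + 38
  51 = 1 · 38 + 13
  38 = 2 · 13 + 12
  13 = 1 · 12 + 1
  12 = 12 · 1 + 0
gcd(344, 51) = 1.
Track Bezout coefficients alongside the remainders: start with r₀ = 344 = a·1 + b·0 (s = 1, t = 0) and r₁ = 51 = a·0 + b·1 (s = 0, t = 1); each new remainder r_{k+1} = r_{k-1} − q_k·r_k inherits s_{k+1} = s_{k-1} − q_k·s_k, t_{k+1} = t_{k-1} − q_k·t_k, so r_k = a·s_k + b·t_k at every step:
  q = 6: r = 38, s = 1 − 6·0 = 1, t = 0 − 6·1 = -6  (check: 344·1 + 51·(-6) = 38)
  q = 1: r = 13, s = 0 − 1·1 = -1, t = 1 − 1·(-6) = 7  (check: 344·(-1) + 51·7 = 13)
  q = 2: r = 12, s = 1 − 2·(-1) = 3, t = -6 − 2·7 = -20  (check: 344·3 + 51·(-20) = 12)
  q = 1: r = 1, s = -1 − 1·3 = -4, t = 7 − 1·(-20) = 27  (check: 344·(-4) + 51·27 = 1)
The row with r = 1 (the gcd) gives the Bezout coefficients s = -4, t = 27.
Result: 344 · (-4) + 51 · (27) = 1.

gcd(344, 51) = 1; s = -4, t = 27 (check: 344·(-4) + 51·27 = 1).


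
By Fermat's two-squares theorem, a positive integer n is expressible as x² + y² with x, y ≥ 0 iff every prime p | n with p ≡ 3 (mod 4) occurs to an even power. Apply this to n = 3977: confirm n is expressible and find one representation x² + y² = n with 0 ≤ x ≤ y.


Step 1: Factor n = 3977 = 41 · 97.
Step 2: Check the mod-4 condition on each prime factor: 41 ≡ 1 (mod 4), exponent 1; 97 ≡ 1 (mod 4), exponent 1.
All primes ≡ 3 (mod 4) appear to even exponent (or don't appear), so by the two-squares theorem n IS expressible as a sum of two squares.
Step 3: Build a representation. Here n = 41 · 97 is a product of primes ≡ 1 (mod 4). Each prime p ≡ 1 (mod 4) is itself a sum of two squares; find a² by testing p − a² for a perfect square:
  41: 41 − 1² = 40, 41 − 2² = 37, 41 − 3² = 32, 41 − 4² = 25 = 5² ⇒ 41 = 4² + 5².
  97: 97 − 1² = 96, 97 − 2² = 93, 97 − 3² = 88, 97 − 4² = 81 = 9² ⇒ 97 = 4² + 9².
  Combine using the Brahmagupta–Fibonacci identity (a² + b²)(c² + d²) = (ac − bd)² + (ad + bc)² = (ac + bd)² + (ad − bc)²:
  41 · 97 = 3977: from (4² + 5²)(4² + 9²), take (4·4 − 5·9, 4·9 + 5·4) = (16 − 45, 36 + 20) = (-29, 56); dropping signs (only squares matter) gives (29, 56); check 29² + 56² = 841 + 3136 = 3977 ✓.
Step 4: Order so x ≤ y and verify: 29² + 56² = 841 + 3136 = 3977 = n. ✓

n = 3977 = 29² + 56² (one valid representation with x ≤ y).


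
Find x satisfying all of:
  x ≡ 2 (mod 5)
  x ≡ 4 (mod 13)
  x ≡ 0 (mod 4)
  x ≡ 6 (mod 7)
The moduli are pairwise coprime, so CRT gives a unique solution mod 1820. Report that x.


Product of moduli M = 5 · 13 · 4 · 7 = 1820.
Merge one congruence at a time:
  Start: x ≡ 2 (mod 5).
  Combine with x ≡ 4 (mod 13); new modulus lcm = 65.
    Write x = 2 + 5·t and substitute into x ≡ 4 (mod 13): 5·t ≡ 4 − 2 = 2 (mod 13).
    The inverse of 5 mod 13 is 8 (since 5·8 = 40 = 3·13 + 1), so t ≡ 8·2 = 16 ≡ 3 (mod 13).
    Then x = 2 + 5·3 = 17, valid modulo lcm(5, 13) = 65: x ≡ 17 (mod 65).
  Combine with x ≡ 0 (mod 4); new modulus lcm = 260.
    Write x = 17 + 65·t and substitute into x ≡ 0 (mod 4): 65·t ≡ 0 − 17 = -17 (mod 4).
    Reduce coefficients mod 4: 1·t ≡ 3 (mod 4).
    So t ≡ 3 (mod 4).
    Then x = 17 + 65·3 = 212, valid modulo lcm(65, 4) = 260: x ≡ 212 (mod 260).
  Combine with x ≡ 6 (mod 7); new modulus lcm = 1820.
    Write x = 212 + 260·t and substitute into x ≡ 6 (mod 7): 260·t ≡ 6 − 212 = -206 (mod 7).
    Reduce coefficients mod 7: 1·t ≡ 4 (mod 7).
    So t ≡ 4 (mod 7).
    Then x = 212 + 260·4 = 1252, valid modulo lcm(260, 7) = 1820: x ≡ 1252 (mod 1820).
Verify against each original: 1252 mod 5 = 2, 1252 mod 13 = 4, 1252 mod 4 = 0, 1252 mod 7 = 6.

x ≡ 1252 (mod 1820).


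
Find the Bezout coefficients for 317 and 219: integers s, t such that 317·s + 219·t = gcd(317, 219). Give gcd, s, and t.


Euclidean algorithm on (317, 219) — divide until remainder is 0:
  317 = 1 · 219 + 98
  219 = 2 · 98 + 23
  98 = 4 · 23 + 6
  23 = 3 · 6 + 5
  6 = 1 · 5 + 1
  5 = 5 · 1 + 0
gcd(317, 219) = 1.
Track Bezout coefficients alongside the remainders: start with r₀ = 317 = a·1 + b·0 (s = 1, t = 0) and r₁ = 219 = a·0 + b·1 (s = 0, t = 1); each new remainder r_{k+1} = r_{k-1} − q_k·r_k inherits s_{k+1} = s_{k-1} − q_k·s_k, t_{k+1} = t_{k-1} − q_k·t_k, so r_k = a·s_k + b·t_k at every step:
  q = 1: r = 98, s = 1 − 1·0 = 1, t = 0 − 1·1 = -1  (check: 317·1 + 219·(-1) = 98)
  q = 2: r = 23, s = 0 − 2·1 = -2, t = 1 − 2·(-1) = 3  (check: 317·(-2) + 219·3 = 23)
  q = 4: r = 6, s = 1 − 4·(-2) = 9, t = -1 − 4·3 = -13  (check: 317·9 + 219·(-13) = 6)
  q = 3: r = 5, s = -2 − 3·9 = -29, t = 3 − 3·(-13) = 42  (check: 317·(-29) + 219·42 = 5)
  q = 1: r = 1, s = 9 − 1·(-29) = 38, t = -13 − 1·42 = -55  (check: 317·38 + 219·(-55) = 1)
The row with r = 1 (the gcd) gives the Bezout coefficients s = 38, t = -55.
Result: 317 · (38) + 219 · (-55) = 1.

gcd(317, 219) = 1; s = 38, t = -55 (check: 317·38 + 219·(-55) = 1).


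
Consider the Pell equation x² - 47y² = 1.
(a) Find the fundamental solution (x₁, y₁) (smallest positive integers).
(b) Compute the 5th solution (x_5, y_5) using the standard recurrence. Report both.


Step 1: Find the fundamental solution (x₁, y₁) of x² - 47y² = 1.
  Expand √47 as a continued fraction. a₀ = ⌊√47⌋ = 6; iterate m_{k+1} = d_k·a_k − m_k, d_{k+1} = (47 − m_{k+1}²)/d_k, a_{k+1} = ⌊(a₀ + m_{k+1})/d_{k+1}⌋ (starting m₀ = 0, d₀ = 1), with convergents p_k = a_k·p_{k-1} + p_{k-2}, q_k = a_k·q_{k-1} + q_{k-2} (p₋₁ = 1, q₋₁ = 0):
  k = 0: a₀ = 6; p₀/q₀ = 6/1; p₀² − 47·q₀² = 36 − 47 = -11.
  k = 1: m = 6, d = 11, a = ⌊(6 + 6)/11⌋ = 1; p/q = (1·6 + 1)/(1·1 + 0) = 7/1; p² − 47·q² = 49 − 47 = 2.
  k = 2: m = 5, d = 2, a = ⌊(6 + 5)/2⌋ = 5; p/q = (5·7 + 6)/(5·1 + 1) = 41/6; p² − 47·q² = 1681 − 1692 = -11.
  k = 3: m = 5, d = 11, a = ⌊(6 + 5)/11⌋ = 1; p/q = (1·41 + 7)/(1·6 + 1) = 48/7; p² − 47·q² = 2304 − 2303 = 1.
  The first convergent with p² − 47·q² = 1 gives the fundamental solution (x₁, y₁) = (48, 7).
Step 2: Apply the recurrence (x_{n+1}, y_{n+1}) = (x₁x_n + 47y₁y_n, x₁y_n + y₁x_n) repeatedly.
  From (x_1, y_1) = (48, 7): x_2 = 48·48 + 47·7·7 = 4607; y_2 = 48·7 + 7·48 = 672.
  From (x_2, y_2) = (4607, 672): x_3 = 48·4607 + 47·7·672 = 442224; y_3 = 48·672 + 7·4607 = 64505.
  From (x_3, y_3) = (442224, 64505): x_4 = 48·442224 + 47·7·64505 = 42448897; y_4 = 48·64505 + 7·442224 = 6191808.
  From (x_4, y_4) = (42448897, 6191808): x_5 = 48·42448897 + 47·7·6191808 = 4074651888; y_5 = 48·6191808 + 7·42448897 = 594349063.
Step 3: Verify x_5² - 47·y_5² = 16602788008381964544 - 16602788008381964543 = 1 (should be 1). ✓

(x_1, y_1) = (48, 7); (x_5, y_5) = (4074651888, 594349063).


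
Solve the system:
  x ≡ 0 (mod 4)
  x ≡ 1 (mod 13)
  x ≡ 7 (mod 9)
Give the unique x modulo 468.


Moduli 4, 13, 9 are pairwise coprime; by CRT there is a unique solution modulo M = 4 · 13 · 9 = 468.
Solve pairwise, accumulating the modulus:
  Start with x ≡ 0 (mod 4).
  Combine with x ≡ 1 (mod 13): since gcd(4, 13) = 1, we get a unique residue mod 52.
    Write x = 0 + 4·t and substitute into x ≡ 1 (mod 13): 4·t ≡ 1 − 0 = 1 (mod 13).
    The inverse of 4 mod 13 is 10 (since 4·10 = 40 = 3·13 + 1), so t ≡ 10·1 = 10 ≡ 10 (mod 13).
    Then x = 0 + 4·10 = 40, valid modulo lcm(4, 13) = 52: x ≡ 40 (mod 52).
  Combine with x ≡ 7 (mod 9): since gcd(52, 9) = 1, we get a unique residue mod 468.
    Write x = 40 + 52·t and substitute into x ≡ 7 (mod 9): 52·t ≡ 7 − 40 = -33 (mod 9).
    Reduce coefficients mod 9: 7·t ≡ 3 (mod 9).
    The inverse of 7 mod 9 is 4 (since 7·4 = 28 = 3·9 + 1), so t ≡ 4·3 = 12 ≡ 3 (mod 9).
    Then x = 40 + 52·3 = 196, valid modulo lcm(52, 9) = 468: x ≡ 196 (mod 468).
Verify: 196 mod 4 = 0 ✓, 196 mod 13 = 1 ✓, 196 mod 9 = 7 ✓.

x ≡ 196 (mod 468).


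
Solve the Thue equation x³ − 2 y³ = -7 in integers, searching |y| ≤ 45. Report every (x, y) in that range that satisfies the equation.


The equation is x³ - 2y³ = -7. For fixed y, x³ = 2·y³ − 7, so a solution requires the RHS to be a perfect cube.
Strategy: iterate y from -45 to 45, compute RHS = 2·y³ − 7, and check whether it is a (positive or negative) perfect cube.
Check small values of y:
  y = 0: RHS = -7 is not a perfect cube.
  y = 1: RHS = -5 is not a perfect cube.
  y = -1: RHS = -9 is not a perfect cube.
  y = 2: RHS = 9 is not a perfect cube.
  y = -2: RHS = -23 is not a perfect cube.
  y = 3: RHS = 47 is not a perfect cube.
  y = -3: RHS = -61 is not a perfect cube.
Continuing the search up to |y| = 45 finds no solutions either.
No (x, y) in the scanned range satisfies the equation.

No integer solutions with |y| ≤ 45.


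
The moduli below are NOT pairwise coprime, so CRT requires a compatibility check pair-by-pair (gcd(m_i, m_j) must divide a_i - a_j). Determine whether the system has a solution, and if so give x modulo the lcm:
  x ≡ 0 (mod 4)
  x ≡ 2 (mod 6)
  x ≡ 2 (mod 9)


Moduli 4, 6, 9 are not pairwise coprime, so CRT works modulo lcm(m_i) when all pairwise compatibility conditions hold.
Pairwise compatibility: gcd(m_i, m_j) must divide a_i - a_j for every pair.
Merge one congruence at a time:
  Start: x ≡ 0 (mod 4).
  Combine with x ≡ 2 (mod 6): gcd(4, 6) = 2; 2 - 0 = 2, which IS divisible by 2, so compatible.
    Write x = 0 + 4·t and substitute into x ≡ 2 (mod 6): 4·t ≡ 2 − 0 = 2 (mod 6).
    Divide the congruence (and modulus) by g = 2: 2·t ≡ 1 (mod 3).
    The inverse of 2 mod 3 is 2 (since 2·2 = 4 = 1·3 + 1), so t ≡ 2·1 = 2 ≡ 2 (mod 3).
    Then x = 0 + 4·2 = 8, valid modulo lcm(4, 6) = 12: x ≡ 8 (mod 12).
  Combine with x ≡ 2 (mod 9): gcd(12, 9) = 3; 2 - 8 = -6, which IS divisible by 3, so compatible.
    Write x = 8 + 12·t and substitute into x ≡ 2 (mod 9): 12·t ≡ 2 − 8 = -6 (mod 9).
    Divide the congruence (and modulus) by g = 3: 4·t ≡ -2 (mod 3).
    Reduce coefficients mod 3: 1·t ≡ 1 (mod 3).
    So t ≡ 1 (mod 3).
    Then x = 8 + 12·1 = 20, valid modulo lcm(12, 9) = 36: x ≡ 20 (mod 36).
Verify: 20 mod 4 = 0, 20 mod 6 = 2, 20 mod 9 = 2.

x ≡ 20 (mod 36).


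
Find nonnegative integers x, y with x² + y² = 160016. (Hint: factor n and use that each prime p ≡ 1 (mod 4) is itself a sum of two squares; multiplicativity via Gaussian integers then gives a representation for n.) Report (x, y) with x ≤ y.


Step 1: Factor n = 160016 = 2^4 · 73 · 137.
Step 2: Check the mod-4 condition on each prime factor: 2 = 2 (special); 73 ≡ 1 (mod 4), exponent 1; 137 ≡ 1 (mod 4), exponent 1.
All primes ≡ 3 (mod 4) appear to even exponent (or don't appear), so by the two-squares theorem n IS expressible as a sum of two squares.
Step 3: Build a representation. Group n = k² · m with k = 4 and m = 73 · 137 = 10001 (a product of primes ≡ 1 (mod 4)); a representation of m scales to one of n via (k·x)² + (k·y)² = k²(x² + y²). Each prime p ≡ 1 (mod 4) is itself a sum of two squares; find a² by testing p − a² for a perfect square:
  73: 73 − 1² = 72, 73 − 2² = 69, 73 − 3² = 64 = 8² ⇒ 73 = 3² + 8².
  137: 137 − 1² = 136, 137 − 2² = 133, 137 − 3² = 128, 137 − 4² = 121 = 11² ⇒ 137 = 4² + 11².
  Combine using the Brahmagupta–Fibonacci identity (a² + b²)(c² + d²) = (ac − bd)² + (ad + bc)² = (ac + bd)² + (ad − bc)²:
  73 · 137 = 10001: from (3² + 8²)(4² + 11²), take (3·4 − 8·11, 3·11 + 8·4) = (12 − 88, 33 + 32) = (-76, 65); dropping signs (only squares matter) gives (76, 65); check 76² + 65² = 5776 + 4225 = 10001 ✓.
  Scale by k = 4: (4·76, 4·65) = (304, 260).
Step 4: Order so x ≤ y and verify: 260² + 304² = 67600 + 92416 = 160016 = n. ✓

n = 160016 = 260² + 304² (one valid representation with x ≤ y).


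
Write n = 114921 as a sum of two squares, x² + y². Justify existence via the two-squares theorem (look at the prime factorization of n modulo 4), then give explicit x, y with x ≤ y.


Step 1: Factor n = 114921 = 3^2 · 113^2.
Step 2: Check the mod-4 condition on each prime factor: 3 ≡ 3 (mod 4), exponent 2 (must be even); 113 ≡ 1 (mod 4), exponent 2.
All primes ≡ 3 (mod 4) appear to even exponent (or don't appear), so by the two-squares theorem n IS expressible as a sum of two squares.
Step 3: Build a representation. Group n = k² · m with k = 3 and m = 113 · 113 = 12769 (a product of primes ≡ 1 (mod 4)); a representation of m scales to one of n via (k·x)² + (k·y)² = k²(x² + y²). Each prime p ≡ 1 (mod 4) is itself a sum of two squares; find a² by testing p − a² for a perfect square:
  113: 113 − 1² = 112, 113 − 2² = 109, 113 − 3² = 104, 113 − 4² = 97, 113 − 5² = 88, 113 − 6² = 77, 113 − 7² = 64 = 8² ⇒ 113 = 7² + 8².
  Combine using the Brahmagupta–Fibonacci identity (a² + b²)(c² + d²) = (ac − bd)² + (ad + bc)² = (ac + bd)² + (ad − bc)²:
  113 · 113 = 12769: from (7² + 8²)(7² + 8²), take (7·7 − 8·8, 7·8 + 8·7) = (49 − 64, 56 + 56) = (-15, 112); dropping signs (only squares matter) gives (15, 112); check 15² + 112² = 225 + 12544 = 12769 ✓.
  Scale by k = 3: (3·15, 3·112) = (45, 336).
Step 4: Order so x ≤ y and verify: 45² + 336² = 2025 + 112896 = 114921 = n. ✓

n = 114921 = 45² + 336² (one valid representation with x ≤ y).


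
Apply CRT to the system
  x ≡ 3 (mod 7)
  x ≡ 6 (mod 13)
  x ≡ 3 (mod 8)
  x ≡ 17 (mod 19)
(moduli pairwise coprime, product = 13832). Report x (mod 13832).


Product of moduli M = 7 · 13 · 8 · 19 = 13832.
Merge one congruence at a time:
  Start: x ≡ 3 (mod 7).
  Combine with x ≡ 6 (mod 13); new modulus lcm = 91.
    Write x = 3 + 7·t and substitute into x ≡ 6 (mod 13): 7·t ≡ 6 − 3 = 3 (mod 13).
    The inverse of 7 mod 13 is 2 (since 7·2 = 14 = 1·13 + 1), so t ≡ 2·3 = 6 ≡ 6 (mod 13).
    Then x = 3 + 7·6 = 45, valid modulo lcm(7, 13) = 91: x ≡ 45 (mod 91).
  Combine with x ≡ 3 (mod 8); new modulus lcm = 728.
    Write x = 45 + 91·t and substitute into x ≡ 3 (mod 8): 91·t ≡ 3 − 45 = -42 (mod 8).
    Reduce coefficients mod 8: 3·t ≡ 6 (mod 8).
    The inverse of 3 mod 8 is 3 (since 3·3 = 9 = 1·8 + 1), so t ≡ 3·6 = 18 ≡ 2 (mod 8).
    Then x = 45 + 91·2 = 227, valid modulo lcm(91, 8) = 728: x ≡ 227 (mod 728).
  Combine with x ≡ 17 (mod 19); new modulus lcm = 13832.
    Write x = 227 + 728·t and substitute into x ≡ 17 (mod 19): 728·t ≡ 17 − 227 = -210 (mod 19).
    Reduce coefficients mod 19: 6·t ≡ 18 (mod 19).
    The inverse of 6 mod 19 is 16 (since 6·16 = 96 = 5·19 + 1), so t ≡ 16·18 = 288 ≡ 3 (mod 19).
    Then x = 227 + 728·3 = 2411, valid modulo lcm(728, 19) = 13832: x ≡ 2411 (mod 13832).
Verify against each original: 2411 mod 7 = 3, 2411 mod 13 = 6, 2411 mod 8 = 3, 2411 mod 19 = 17.

x ≡ 2411 (mod 13832).


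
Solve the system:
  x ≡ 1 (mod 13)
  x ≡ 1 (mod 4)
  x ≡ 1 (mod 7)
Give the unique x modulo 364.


Moduli 13, 4, 7 are pairwise coprime; by CRT there is a unique solution modulo M = 13 · 4 · 7 = 364.
Solve pairwise, accumulating the modulus:
  Start with x ≡ 1 (mod 13).
  Combine with x ≡ 1 (mod 4): since gcd(13, 4) = 1, we get a unique residue mod 52.
    Write x = 1 + 13·t and substitute into x ≡ 1 (mod 4): 13·t ≡ 1 − 1 = 0 (mod 4).
    Reduce coefficients mod 4: 1·t ≡ 0 (mod 4).
    So t ≡ 0 (mod 4).
    Then x = 1 + 13·0 = 1, valid modulo lcm(13, 4) = 52: x ≡ 1 (mod 52).
  Combine with x ≡ 1 (mod 7): since gcd(52, 7) = 1, we get a unique residue mod 364.
    Write x = 1 + 52·t and substitute into x ≡ 1 (mod 7): 52·t ≡ 1 − 1 = 0 (mod 7).
    Reduce coefficients mod 7: 3·t ≡ 0 (mod 7).
    The inverse of 3 mod 7 is 5 (since 3·5 = 15 = 2·7 + 1), so t ≡ 5·0 = 0 ≡ 0 (mod 7).
    Then x = 1 + 52·0 = 1, valid modulo lcm(52, 7) = 364: x ≡ 1 (mod 364).
Verify: 1 mod 13 = 1 ✓, 1 mod 4 = 1 ✓, 1 mod 7 = 1 ✓.

x ≡ 1 (mod 364).


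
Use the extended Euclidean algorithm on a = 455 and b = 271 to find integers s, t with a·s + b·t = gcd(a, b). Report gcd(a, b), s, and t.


Euclidean algorithm on (455, 271) — divide until remainder is 0:
  455 = 1 · 271 + 184
  271 = 1 · 184 + 87
  184 = 2 · 87 + 10
  87 = 8 · 10 + 7
  10 = 1 · 7 + 3
  7 = 2 · 3 + 1
  3 = 3 · 1 + 0
gcd(455, 271) = 1.
Track Bezout coefficients alongside the remainders: start with r₀ = 455 = a·1 + b·0 (s = 1, t = 0) and r₁ = 271 = a·0 + b·1 (s = 0, t = 1); each new remainder r_{k+1} = r_{k-1} − q_k·r_k inherits s_{k+1} = s_{k-1} − q_k·s_k, t_{k+1} = t_{k-1} − q_k·t_k, so r_k = a·s_k + b·t_k at every step:
  q = 1: r = 184, s = 1 − 1·0 = 1, t = 0 − 1·1 = -1  (check: 455·1 + 271·(-1) = 184)
  q = 1: r = 87, s = 0 − 1·1 = -1, t = 1 − 1·(-1) = 2  (check: 455·(-1) + 271·2 = 87)
  q = 2: r = 10, s = 1 − 2·(-1) = 3, t = -1 − 2·2 = -5  (check: 455·3 + 271·(-5) = 10)
  q = 8: r = 7, s = -1 − 8·3 = -25, t = 2 − 8·(-5) = 42  (check: 455·(-25) + 271·42 = 7)
  q = 1: r = 3, s = 3 − 1·(-25) = 28, t = -5 − 1·42 = -47  (check: 455·28 + 271·(-47) = 3)
  q = 2: r = 1, s = -25 − 2·28 = -81, t = 42 − 2·(-47) = 136  (check: 455·(-81) + 271·136 = 1)
The row with r = 1 (the gcd) gives the Bezout coefficients s = -81, t = 136.
Result: 455 · (-81) + 271 · (136) = 1.

gcd(455, 271) = 1; s = -81, t = 136 (check: 455·(-81) + 271·136 = 1).


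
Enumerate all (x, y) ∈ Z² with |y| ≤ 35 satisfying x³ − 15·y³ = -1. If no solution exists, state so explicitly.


The equation is x³ - 15y³ = -1. For fixed y, x³ = 15·y³ − 1, so a solution requires the RHS to be a perfect cube.
Strategy: iterate y from -35 to 35, compute RHS = 15·y³ − 1, and check whether it is a (positive or negative) perfect cube.
Check small values of y:
  y = 0: RHS = -1 = (-1)³ ⇒ x = -1 works.
  y = 1: RHS = 14 is not a perfect cube.
  y = -1: RHS = -16 is not a perfect cube.
  y = 2: RHS = 119 is not a perfect cube.
  y = -2: RHS = -121 is not a perfect cube.
  y = 3: RHS = 404 is not a perfect cube.
  y = -3: RHS = -406 is not a perfect cube.
Continuing the search up to |y| = 35 finds no further solutions beyond those listed.
Collected solutions: (-1, 0).

Solutions (with |y| ≤ 35): (-1, 0).


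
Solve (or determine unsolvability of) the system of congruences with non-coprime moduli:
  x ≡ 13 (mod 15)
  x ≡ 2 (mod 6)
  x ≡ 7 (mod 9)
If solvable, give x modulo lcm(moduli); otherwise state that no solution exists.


Moduli 15, 6, 9 are not pairwise coprime, so CRT works modulo lcm(m_i) when all pairwise compatibility conditions hold.
Pairwise compatibility: gcd(m_i, m_j) must divide a_i - a_j for every pair.
Merge one congruence at a time:
  Start: x ≡ 13 (mod 15).
  Combine with x ≡ 2 (mod 6): gcd(15, 6) = 3, and 2 - 13 = -11 is NOT divisible by 3.
    ⇒ system is inconsistent (no integer solution).

No solution (the system is inconsistent).


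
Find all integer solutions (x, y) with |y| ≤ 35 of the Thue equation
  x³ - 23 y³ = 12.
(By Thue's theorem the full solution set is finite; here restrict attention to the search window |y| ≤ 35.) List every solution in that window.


The equation is x³ - 23y³ = 12. For fixed y, x³ = 23·y³ + 12, so a solution requires the RHS to be a perfect cube.
Strategy: iterate y from -35 to 35, compute RHS = 23·y³ + 12, and check whether it is a (positive or negative) perfect cube.
Check small values of y:
  y = 0: RHS = 12 is not a perfect cube.
  y = 1: RHS = 35 is not a perfect cube.
  y = -1: RHS = -11 is not a perfect cube.
  y = 2: RHS = 196 is not a perfect cube.
  y = -2: RHS = -172 is not a perfect cube.
  y = 3: RHS = 633 is not a perfect cube.
  y = -3: RHS = -609 is not a perfect cube.
Continuing the search up to |y| = 35 finds no solutions either.
No (x, y) in the scanned range satisfies the equation.

No integer solutions with |y| ≤ 35.


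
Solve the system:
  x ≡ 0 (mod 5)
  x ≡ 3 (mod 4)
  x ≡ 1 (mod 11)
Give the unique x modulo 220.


Moduli 5, 4, 11 are pairwise coprime; by CRT there is a unique solution modulo M = 5 · 4 · 11 = 220.
Solve pairwise, accumulating the modulus:
  Start with x ≡ 0 (mod 5).
  Combine with x ≡ 3 (mod 4): since gcd(5, 4) = 1, we get a unique residue mod 20.
    Write x = 0 + 5·t and substitute into x ≡ 3 (mod 4): 5·t ≡ 3 − 0 = 3 (mod 4).
    Reduce coefficients mod 4: 1·t ≡ 3 (mod 4).
    So t ≡ 3 (mod 4).
    Then x = 0 + 5·3 = 15, valid modulo lcm(5, 4) = 20: x ≡ 15 (mod 20).
  Combine with x ≡ 1 (mod 11): since gcd(20, 11) = 1, we get a unique residue mod 220.
    Write x = 15 + 20·t and substitute into x ≡ 1 (mod 11): 20·t ≡ 1 − 15 = -14 (mod 11).
    Reduce coefficients mod 11: 9·t ≡ 8 (mod 11).
    The inverse of 9 mod 11 is 5 (since 9·5 = 45 = 4·11 + 1), so t ≡ 5·8 = 40 ≡ 7 (mod 11).
    Then x = 15 + 20·7 = 155, valid modulo lcm(20, 11) = 220: x ≡ 155 (mod 220).
Verify: 155 mod 5 = 0 ✓, 155 mod 4 = 3 ✓, 155 mod 11 = 1 ✓.

x ≡ 155 (mod 220).


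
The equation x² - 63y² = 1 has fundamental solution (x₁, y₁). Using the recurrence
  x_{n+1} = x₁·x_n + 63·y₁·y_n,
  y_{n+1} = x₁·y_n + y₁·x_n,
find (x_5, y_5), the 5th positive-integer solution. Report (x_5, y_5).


Step 1: Find the fundamental solution (x₁, y₁) of x² - 63y² = 1.
  Expand √63 as a continued fraction. a₀ = ⌊√63⌋ = 7; iterate m_{k+1} = d_k·a_k − m_k, d_{k+1} = (63 − m_{k+1}²)/d_k, a_{k+1} = ⌊(a₀ + m_{k+1})/d_{k+1}⌋ (starting m₀ = 0, d₀ = 1), with convergents p_k = a_k·p_{k-1} + p_{k-2}, q_k = a_k·q_{k-1} + q_{k-2} (p₋₁ = 1, q₋₁ = 0):
  k = 0: a₀ = 7; p₀/q₀ = 7/1; p₀² − 63·q₀² = 49 − 63 = -14.
  k = 1: m = 7, d = 14, a = ⌊(7 + 7)/14⌋ = 1; p/q = (1·7 + 1)/(1·1 + 0) = 8/1; p² − 63·q² = 64 − 63 = 1.
  The first convergent with p² − 63·q² = 1 gives the fundamental solution (x₁, y₁) = (8, 1).
Step 2: Apply the recurrence (x_{n+1}, y_{n+1}) = (x₁x_n + 63y₁y_n, x₁y_n + y₁x_n) repeatedly.
  From (x_1, y_1) = (8, 1): x_2 = 8·8 + 63·1·1 = 127; y_2 = 8·1 + 1·8 = 16.
  From (x_2, y_2) = (127, 16): x_3 = 8·127 + 63·1·16 = 2024; y_3 = 8·16 + 1·127 = 255.
  From (x_3, y_3) = (2024, 255): x_4 = 8·2024 + 63·1·255 = 32257; y_4 = 8·255 + 1·2024 = 4064.
  From (x_4, y_4) = (32257, 4064): x_5 = 8·32257 + 63·1·4064 = 514088; y_5 = 8·4064 + 1·32257 = 64769.
Step 3: Verify x_5² - 63·y_5² = 264286471744 - 264286471743 = 1 (should be 1). ✓

(x_1, y_1) = (8, 1); (x_5, y_5) = (514088, 64769).


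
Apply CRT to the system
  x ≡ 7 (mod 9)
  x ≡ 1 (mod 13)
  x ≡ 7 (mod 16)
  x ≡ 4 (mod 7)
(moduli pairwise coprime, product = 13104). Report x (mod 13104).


Product of moduli M = 9 · 13 · 16 · 7 = 13104.
Merge one congruence at a time:
  Start: x ≡ 7 (mod 9).
  Combine with x ≡ 1 (mod 13); new modulus lcm = 117.
    Write x = 7 + 9·t and substitute into x ≡ 1 (mod 13): 9·t ≡ 1 − 7 = -6 (mod 13).
    Reduce coefficients mod 13: 9·t ≡ 7 (mod 13).
    The inverse of 9 mod 13 is 3 (since 9·3 = 27 = 2·13 + 1), so t ≡ 3·7 = 21 ≡ 8 (mod 13).
    Then x = 7 + 9·8 = 79, valid modulo lcm(9, 13) = 117: x ≡ 79 (mod 117).
  Combine with x ≡ 7 (mod 16); new modulus lcm = 1872.
    Write x = 79 + 117·t and substitute into x ≡ 7 (mod 16): 117·t ≡ 7 − 79 = -72 (mod 16).
    Reduce coefficients mod 16: 5·t ≡ 8 (mod 16).
    The inverse of 5 mod 16 is 13 (since 5·13 = 65 = 4·16 + 1), so t ≡ 13·8 = 104 ≡ 8 (mod 16).
    Then x = 79 + 117·8 = 1015, valid modulo lcm(117, 16) = 1872: x ≡ 1015 (mod 1872).
  Combine with x ≡ 4 (mod 7); new modulus lcm = 13104.
    Write x = 1015 + 1872·t and substitute into x ≡ 4 (mod 7): 1872·t ≡ 4 − 1015 = -1011 (mod 7).
    Reduce coefficients mod 7: 3·t ≡ 4 (mod 7).
    The inverse of 3 mod 7 is 5 (since 3·5 = 15 = 2·7 + 1), so t ≡ 5·4 = 20 ≡ 6 (mod 7).
    Then x = 1015 + 1872·6 = 12247, valid modulo lcm(1872, 7) = 13104: x ≡ 12247 (mod 13104).
Verify against each original: 12247 mod 9 = 7, 12247 mod 13 = 1, 12247 mod 16 = 7, 12247 mod 7 = 4.

x ≡ 12247 (mod 13104).


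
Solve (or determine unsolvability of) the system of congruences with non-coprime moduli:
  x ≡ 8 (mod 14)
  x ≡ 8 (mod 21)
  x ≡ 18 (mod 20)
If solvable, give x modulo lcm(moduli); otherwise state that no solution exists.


Moduli 14, 21, 20 are not pairwise coprime, so CRT works modulo lcm(m_i) when all pairwise compatibility conditions hold.
Pairwise compatibility: gcd(m_i, m_j) must divide a_i - a_j for every pair.
Merge one congruence at a time:
  Start: x ≡ 8 (mod 14).
  Combine with x ≡ 8 (mod 21): gcd(14, 21) = 7; 8 - 8 = 0, which IS divisible by 7, so compatible.
    Write x = 8 + 14·t and substitute into x ≡ 8 (mod 21): 14·t ≡ 8 − 8 = 0 (mod 21).
    Divide the congruence (and modulus) by g = 7: 2·t ≡ 0 (mod 3).
    The inverse of 2 mod 3 is 2 (since 2·2 = 4 = 1·3 + 1), so t ≡ 2·0 = 0 ≡ 0 (mod 3).
    Then x = 8 + 14·0 = 8, valid modulo lcm(14, 21) = 42: x ≡ 8 (mod 42).
  Combine with x ≡ 18 (mod 20): gcd(42, 20) = 2; 18 - 8 = 10, which IS divisible by 2, so compatible.
    Write x = 8 + 42·t and substitute into x ≡ 18 (mod 20): 42·t ≡ 18 − 8 = 10 (mod 20).
    Divide the congruence (and modulus) by g = 2: 21·t ≡ 5 (mod 10).
    Reduce coefficients mod 10: 1·t ≡ 5 (mod 10).
    So t ≡ 5 (mod 10).
    Then x = 8 + 42·5 = 218, valid modulo lcm(42, 20) = 420: x ≡ 218 (mod 420).
Verify: 218 mod 14 = 8, 218 mod 21 = 8, 218 mod 20 = 18.

x ≡ 218 (mod 420).


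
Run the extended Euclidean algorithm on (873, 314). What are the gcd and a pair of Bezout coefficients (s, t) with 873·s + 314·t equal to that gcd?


Euclidean algorithm on (873, 314) — divide until remainder is 0:
  873 = 2 · 314 + 245
  314 = 1 · 245 + 69
  245 = 3 · 69 + 38
  69 = 1 · 38 + 31
  38 = 1 · 31 + 7
  31 = 4 · 7 + 3
  7 = 2 · 3 + 1
  3 = 3 · 1 + 0
gcd(873, 314) = 1.
Track Bezout coefficients alongside the remainders: start with r₀ = 873 = a·1 + b·0 (s = 1, t = 0) and r₁ = 314 = a·0 + b·1 (s = 0, t = 1); each new remainder r_{k+1} = r_{k-1} − q_k·r_k inherits s_{k+1} = s_{k-1} − q_k·s_k, t_{k+1} = t_{k-1} − q_k·t_k, so r_k = a·s_k + b·t_k at every step:
  q = 2: r = 245, s = 1 − 2·0 = 1, t = 0 − 2·1 = -2  (check: 873·1 + 314·(-2) = 245)
  q = 1: r = 69, s = 0 − 1·1 = -1, t = 1 − 1·(-2) = 3  (check: 873·(-1) + 314·3 = 69)
  q = 3: r = 38, s = 1 − 3·(-1) = 4, t = -2 − 3·3 = -11  (check: 873·4 + 314·(-11) = 38)
  q = 1: r = 31, s = -1 − 1·4 = -5, t = 3 − 1·(-11) = 14  (check: 873·(-5) + 314·14 = 31)
  q = 1: r = 7, s = 4 − 1·(-5) = 9, t = -11 − 1·14 = -25  (check: 873·9 + 314·(-25) = 7)
  q = 4: r = 3, s = -5 − 4·9 = -41, t = 14 − 4·(-25) = 114  (check: 873·(-41) + 314·114 = 3)
  q = 2: r = 1, s = 9 − 2·(-41) = 91, t = -25 − 2·114 = -253  (check: 873·91 + 314·(-253) = 1)
The row with r = 1 (the gcd) gives the Bezout coefficients s = 91, t = -253.
Result: 873 · (91) + 314 · (-253) = 1.

gcd(873, 314) = 1; s = 91, t = -253 (check: 873·91 + 314·(-253) = 1).


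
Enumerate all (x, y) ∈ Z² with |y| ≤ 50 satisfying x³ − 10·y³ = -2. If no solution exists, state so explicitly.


The equation is x³ - 10y³ = -2. For fixed y, x³ = 10·y³ − 2, so a solution requires the RHS to be a perfect cube.
Strategy: iterate y from -50 to 50, compute RHS = 10·y³ − 2, and check whether it is a (positive or negative) perfect cube.
Check small values of y:
  y = 0: RHS = -2 is not a perfect cube.
  y = 1: RHS = 8 = (2)³ ⇒ x = 2 works.
  y = -1: RHS = -12 is not a perfect cube.
  y = 2: RHS = 78 is not a perfect cube.
  y = -2: RHS = -82 is not a perfect cube.
  y = 3: RHS = 268 is not a perfect cube.
  y = -3: RHS = -272 is not a perfect cube.
Continuing the search up to |y| = 50 finds no further solutions beyond those listed.
Collected solutions: (2, 1).

Solutions (with |y| ≤ 50): (2, 1).


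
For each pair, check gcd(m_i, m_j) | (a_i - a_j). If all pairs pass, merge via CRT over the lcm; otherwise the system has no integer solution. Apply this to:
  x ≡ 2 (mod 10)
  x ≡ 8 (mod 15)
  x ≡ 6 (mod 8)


Moduli 10, 15, 8 are not pairwise coprime, so CRT works modulo lcm(m_i) when all pairwise compatibility conditions hold.
Pairwise compatibility: gcd(m_i, m_j) must divide a_i - a_j for every pair.
Merge one congruence at a time:
  Start: x ≡ 2 (mod 10).
  Combine with x ≡ 8 (mod 15): gcd(10, 15) = 5, and 8 - 2 = 6 is NOT divisible by 5.
    ⇒ system is inconsistent (no integer solution).

No solution (the system is inconsistent).


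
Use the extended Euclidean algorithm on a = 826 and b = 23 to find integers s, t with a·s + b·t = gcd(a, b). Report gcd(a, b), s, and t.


Euclidean algorithm on (826, 23) — divide until remainder is 0:
  826 = 35 · 23 + 21
  23 = 1 · 21 + 2
  21 = 10 · 2 + 1
  2 = 2 · 1 + 0
gcd(826, 23) = 1.
Track Bezout coefficients alongside the remainders: start with r₀ = 826 = a·1 + b·0 (s = 1, t = 0) and r₁ = 23 = a·0 + b·1 (s = 0, t = 1); each new remainder r_{k+1} = r_{k-1} − q_k·r_k inherits s_{k+1} = s_{k-1} − q_k·s_k, t_{k+1} = t_{k-1} − q_k·t_k, so r_k = a·s_k + b·t_k at every step:
  q = 35: r = 21, s = 1 − 35·0 = 1, t = 0 − 35·1 = -35  (check: 826·1 + 23·(-35) = 21)
  q = 1: r = 2, s = 0 − 1·1 = -1, t = 1 − 1·(-35) = 36  (check: 826·(-1) + 23·36 = 2)
  q = 10: r = 1, s = 1 − 10·(-1) = 11, t = -35 − 10·36 = -395  (check: 826·11 + 23·(-395) = 1)
The row with r = 1 (the gcd) gives the Bezout coefficients s = 11, t = -395.
Result: 826 · (11) + 23 · (-395) = 1.

gcd(826, 23) = 1; s = 11, t = -395 (check: 826·11 + 23·(-395) = 1).


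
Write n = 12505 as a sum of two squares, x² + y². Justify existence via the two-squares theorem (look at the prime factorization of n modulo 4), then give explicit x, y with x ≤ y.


Step 1: Factor n = 12505 = 5 · 41 · 61.
Step 2: Check the mod-4 condition on each prime factor: 5 ≡ 1 (mod 4), exponent 1; 41 ≡ 1 (mod 4), exponent 1; 61 ≡ 1 (mod 4), exponent 1.
All primes ≡ 3 (mod 4) appear to even exponent (or don't appear), so by the two-squares theorem n IS expressible as a sum of two squares.
Step 3: Build a representation. Here n = 5 · 41 · 61 is a product of primes ≡ 1 (mod 4). Each prime p ≡ 1 (mod 4) is itself a sum of two squares; find a² by testing p − a² for a perfect square:
  5: 5 − 1² = 4 = 2² ⇒ 5 = 1² + 2².
  41: 41 − 1² = 40, 41 − 2² = 37, 41 − 3² = 32, 41 − 4² = 25 = 5² ⇒ 41 = 4² + 5².
  61: 61 − 1² = 60, 61 − 2² = 57, 61 − 3² = 52, 61 − 4² = 45, 61 − 5² = 36 = 6² ⇒ 61 = 5² + 6².
  Combine using the Brahmagupta–Fibonacci identity (a² + b²)(c² + d²) = (ac − bd)² + (ad + bc)² = (ac + bd)² + (ad − bc)²:
  5 · 41 = 205: from (1² + 2²)(4² + 5²), take (1·4 − 2·5, 1·5 + 2·4) = (4 − 10, 5 + 8) = (-6, 13); dropping signs (only squares matter) gives (6, 13); check 6² + 13² = 36 + 169 = 205 ✓.
  205 · 61 = 12505: from (6² + 13²)(5² + 6²), take (6·5 − 13·6, 6·6 + 13·5) = (30 − 78, 36 + 65) = (-48, 101); dropping signs (only squares matter) gives (48, 101); check 48² + 101² = 2304 + 10201 = 12505 ✓.
Step 4: Order so x ≤ y and verify: 48² + 101² = 2304 + 10201 = 12505 = n. ✓

n = 12505 = 48² + 101² (one valid representation with x ≤ y).


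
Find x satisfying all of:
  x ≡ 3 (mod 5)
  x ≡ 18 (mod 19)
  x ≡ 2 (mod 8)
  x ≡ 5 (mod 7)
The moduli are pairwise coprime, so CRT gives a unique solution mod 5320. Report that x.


Product of moduli M = 5 · 19 · 8 · 7 = 5320.
Merge one congruence at a time:
  Start: x ≡ 3 (mod 5).
  Combine with x ≡ 18 (mod 19); new modulus lcm = 95.
    Write x = 3 + 5·t and substitute into x ≡ 18 (mod 19): 5·t ≡ 18 − 3 = 15 (mod 19).
    The inverse of 5 mod 19 is 4 (since 5·4 = 20 = 1·19 + 1), so t ≡ 4·15 = 60 ≡ 3 (mod 19).
    Then x = 3 + 5·3 = 18, valid modulo lcm(5, 19) = 95: x ≡ 18 (mod 95).
  Combine with x ≡ 2 (mod 8); new modulus lcm = 760.
    Write x = 18 + 95·t and substitute into x ≡ 2 (mod 8): 95·t ≡ 2 − 18 = -16 (mod 8).
    Reduce coefficients mod 8: 7·t ≡ 0 (mod 8).
    The inverse of 7 mod 8 is 7 (since 7·7 = 49 = 6·8 + 1), so t ≡ 7·0 = 0 ≡ 0 (mod 8).
    Then x = 18 + 95·0 = 18, valid modulo lcm(95, 8) = 760: x ≡ 18 (mod 760).
  Combine with x ≡ 5 (mod 7); new modulus lcm = 5320.
    Write x = 18 + 760·t and substitute into x ≡ 5 (mod 7): 760·t ≡ 5 − 18 = -13 (mod 7).
    Reduce coefficients mod 7: 4·t ≡ 1 (mod 7).
    The inverse of 4 mod 7 is 2 (since 4·2 = 8 = 1·7 + 1), so t ≡ 2·1 = 2 ≡ 2 (mod 7).
    Then x = 18 + 760·2 = 1538, valid modulo lcm(760, 7) = 5320: x ≡ 1538 (mod 5320).
Verify against each original: 1538 mod 5 = 3, 1538 mod 19 = 18, 1538 mod 8 = 2, 1538 mod 7 = 5.

x ≡ 1538 (mod 5320).


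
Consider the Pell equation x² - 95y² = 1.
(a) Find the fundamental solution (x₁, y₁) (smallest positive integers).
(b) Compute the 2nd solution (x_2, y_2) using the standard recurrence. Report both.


Step 1: Find the fundamental solution (x₁, y₁) of x² - 95y² = 1.
  Expand √95 as a continued fraction. a₀ = ⌊√95⌋ = 9; iterate m_{k+1} = d_k·a_k − m_k, d_{k+1} = (95 − m_{k+1}²)/d_k, a_{k+1} = ⌊(a₀ + m_{k+1})/d_{k+1}⌋ (starting m₀ = 0, d₀ = 1), with convergents p_k = a_k·p_{k-1} + p_{k-2}, q_k = a_k·q_{k-1} + q_{k-2} (p₋₁ = 1, q₋₁ = 0):
  k = 0: a₀ = 9; p₀/q₀ = 9/1; p₀² − 95·q₀² = 81 − 95 = -14.
  k = 1: m = 9, d = 14, a = ⌊(9 + 9)/14⌋ = 1; p/q = (1·9 + 1)/(1·1 + 0) = 10/1; p² − 95·q² = 100 − 95 = 5.
  k = 2: m = 5, d = 5, a = ⌊(9 + 5)/5⌋ = 2; p/q = (2·10 + 9)/(2·1 + 1) = 29/3; p² − 95·q² = 841 − 855 = -14.
  k = 3: m = 5, d = 14, a = ⌊(9 + 5)/14⌋ = 1; p/q = (1·29 + 10)/(1·3 + 1) = 39/4; p² − 95·q² = 1521 − 1520 = 1.
  The first convergent with p² − 95·q² = 1 gives the fundamental solution (x₁, y₁) = (39, 4).
Step 2: Apply the recurrence (x_{n+1}, y_{n+1}) = (x₁x_n + 95y₁y_n, x₁y_n + y₁x_n) repeatedly.
  From (x_1, y_1) = (39, 4): x_2 = 39·39 + 95·4·4 = 3041; y_2 = 39·4 + 4·39 = 312.
Step 3: Verify x_2² - 95·y_2² = 9247681 - 9247680 = 1 (should be 1). ✓

(x_1, y_1) = (39, 4); (x_2, y_2) = (3041, 312).


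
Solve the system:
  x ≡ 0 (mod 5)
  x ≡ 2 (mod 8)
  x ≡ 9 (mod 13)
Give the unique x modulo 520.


Moduli 5, 8, 13 are pairwise coprime; by CRT there is a unique solution modulo M = 5 · 8 · 13 = 520.
Solve pairwise, accumulating the modulus:
  Start with x ≡ 0 (mod 5).
  Combine with x ≡ 2 (mod 8): since gcd(5, 8) = 1, we get a unique residue mod 40.
    Write x = 0 + 5·t and substitute into x ≡ 2 (mod 8): 5·t ≡ 2 − 0 = 2 (mod 8).
    The inverse of 5 mod 8 is 5 (since 5·5 = 25 = 3·8 + 1), so t ≡ 5·2 = 10 ≡ 2 (mod 8).
    Then x = 0 + 5·2 = 10, valid modulo lcm(5, 8) = 40: x ≡ 10 (mod 40).
  Combine with x ≡ 9 (mod 13): since gcd(40, 13) = 1, we get a unique residue mod 520.
    Write x = 10 + 40·t and substitute into x ≡ 9 (mod 13): 40·t ≡ 9 − 10 = -1 (mod 13).
    Reduce coefficients mod 13: 1·t ≡ 12 (mod 13).
    So t ≡ 12 (mod 13).
    Then x = 10 + 40·12 = 490, valid modulo lcm(40, 13) = 520: x ≡ 490 (mod 520).
Verify: 490 mod 5 = 0 ✓, 490 mod 8 = 2 ✓, 490 mod 13 = 9 ✓.

x ≡ 490 (mod 520).


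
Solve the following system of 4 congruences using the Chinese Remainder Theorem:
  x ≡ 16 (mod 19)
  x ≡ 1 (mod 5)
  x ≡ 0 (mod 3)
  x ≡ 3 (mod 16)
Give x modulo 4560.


Product of moduli M = 19 · 5 · 3 · 16 = 4560.
Merge one congruence at a time:
  Start: x ≡ 16 (mod 19).
  Combine with x ≡ 1 (mod 5); new modulus lcm = 95.
    Write x = 16 + 19·t and substitute into x ≡ 1 (mod 5): 19·t ≡ 1 − 16 = -15 (mod 5).
    Reduce coefficients mod 5: 4·t ≡ 0 (mod 5).
    The inverse of 4 mod 5 is 4 (since 4·4 = 16 = 3·5 + 1), so t ≡ 4·0 = 0 ≡ 0 (mod 5).
    Then x = 16 + 19·0 = 16, valid modulo lcm(19, 5) = 95: x ≡ 16 (mod 95).
  Combine with x ≡ 0 (mod 3); new modulus lcm = 285.
    Write x = 16 + 95·t and substitute into x ≡ 0 (mod 3): 95·t ≡ 0 − 16 = -16 (mod 3).
    Reduce coefficients mod 3: 2·t ≡ 2 (mod 3).
    The inverse of 2 mod 3 is 2 (since 2·2 = 4 = 1·3 + 1), so t ≡ 2·2 = 4 ≡ 1 (mod 3).
    Then x = 16 + 95·1 = 111, valid modulo lcm(95, 3) = 285: x ≡ 111 (mod 285).
  Combine with x ≡ 3 (mod 16); new modulus lcm = 4560.
    Write x = 111 + 285·t and substitute into x ≡ 3 (mod 16): 285·t ≡ 3 − 111 = -108 (mod 16).
    Reduce coefficients mod 16: 13·t ≡ 4 (mod 16).
    The inverse of 13 mod 16 is 5 (since 13·5 = 65 = 4·16 + 1), so t ≡ 5·4 = 20 ≡ 4 (mod 16).
    Then x = 111 + 285·4 = 1251, valid modulo lcm(285, 16) = 4560: x ≡ 1251 (mod 4560).
Verify against each original: 1251 mod 19 = 16, 1251 mod 5 = 1, 1251 mod 3 = 0, 1251 mod 16 = 3.

x ≡ 1251 (mod 4560).


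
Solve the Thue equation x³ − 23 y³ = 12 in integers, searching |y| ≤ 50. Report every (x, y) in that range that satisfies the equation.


The equation is x³ - 23y³ = 12. For fixed y, x³ = 23·y³ + 12, so a solution requires the RHS to be a perfect cube.
Strategy: iterate y from -50 to 50, compute RHS = 23·y³ + 12, and check whether it is a (positive or negative) perfect cube.
Check small values of y:
  y = 0: RHS = 12 is not a perfect cube.
  y = 1: RHS = 35 is not a perfect cube.
  y = -1: RHS = -11 is not a perfect cube.
  y = 2: RHS = 196 is not a perfect cube.
  y = -2: RHS = -172 is not a perfect cube.
  y = 3: RHS = 633 is not a perfect cube.
  y = -3: RHS = -609 is not a perfect cube.
Continuing the search up to |y| = 50 finds no solutions either.
No (x, y) in the scanned range satisfies the equation.

No integer solutions with |y| ≤ 50.


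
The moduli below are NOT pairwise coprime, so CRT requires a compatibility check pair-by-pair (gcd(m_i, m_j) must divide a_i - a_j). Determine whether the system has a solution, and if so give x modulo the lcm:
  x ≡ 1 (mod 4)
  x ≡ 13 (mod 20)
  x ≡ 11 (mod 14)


Moduli 4, 20, 14 are not pairwise coprime, so CRT works modulo lcm(m_i) when all pairwise compatibility conditions hold.
Pairwise compatibility: gcd(m_i, m_j) must divide a_i - a_j for every pair.
Merge one congruence at a time:
  Start: x ≡ 1 (mod 4).
  Combine with x ≡ 13 (mod 20): gcd(4, 20) = 4; 13 - 1 = 12, which IS divisible by 4, so compatible.
    Write x = 1 + 4·t and substitute into x ≡ 13 (mod 20): 4·t ≡ 13 − 1 = 12 (mod 20).
    Divide the congruence (and modulus) by g = 4: 1·t ≡ 3 (mod 5).
    So t ≡ 3 (mod 5).
    Then x = 1 + 4·3 = 13, valid modulo lcm(4, 20) = 20: x ≡ 13 (mod 20).
  Combine with x ≡ 11 (mod 14): gcd(20, 14) = 2; 11 - 13 = -2, which IS divisible by 2, so compatible.
    Write x = 13 + 20·t and substitute into x ≡ 11 (mod 14): 20·t ≡ 11 − 13 = -2 (mod 14).
    Divide the congruence (and modulus) by g = 2: 10·t ≡ -1 (mod 7).
    Reduce coefficients mod 7: 3·t ≡ 6 (mod 7).
    The inverse of 3 mod 7 is 5 (since 3·5 = 15 = 2·7 + 1), so t ≡ 5·6 = 30 ≡ 2 (mod 7).
    Then x = 13 + 20·2 = 53, valid modulo lcm(20, 14) = 140: x ≡ 53 (mod 140).
Verify: 53 mod 4 = 1, 53 mod 20 = 13, 53 mod 14 = 11.

x ≡ 53 (mod 140).


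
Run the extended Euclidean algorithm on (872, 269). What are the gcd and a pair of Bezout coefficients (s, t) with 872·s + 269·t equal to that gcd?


Euclidean algorithm on (872, 269) — divide until remainder is 0:
  872 = 3 · 269 + 65
  269 = 4 · 65 + 9
  65 = 7 · 9 + 2
  9 = 4 · 2 + 1
  2 = 2 · 1 + 0
gcd(872, 269) = 1.
Track Bezout coefficients alongside the remainders: start with r₀ = 872 = a·1 + b·0 (s = 1, t = 0) and r₁ = 269 = a·0 + b·1 (s = 0, t = 1); each new remainder r_{k+1} = r_{k-1} − q_k·r_k inherits s_{k+1} = s_{k-1} − q_k·s_k, t_{k+1} = t_{k-1} − q_k·t_k, so r_k = a·s_k + b·t_k at every step:
  q = 3: r = 65, s = 1 − 3·0 = 1, t = 0 − 3·1 = -3  (check: 872·1 + 269·(-3) = 65)
  q = 4: r = 9, s = 0 − 4·1 = -4, t = 1 − 4·(-3) = 13  (check: 872·(-4) + 269·13 = 9)
  q = 7: r = 2, s = 1 − 7·(-4) = 29, t = -3 − 7·13 = -94  (check: 872·29 + 269·(-94) = 2)
  q = 4: r = 1, s = -4 − 4·29 = -120, t = 13 − 4·(-94) = 389  (check: 872·(-120) + 269·389 = 1)
The row with r = 1 (the gcd) gives the Bezout coefficients s = -120, t = 389.
Result: 872 · (-120) + 269 · (389) = 1.

gcd(872, 269) = 1; s = -120, t = 389 (check: 872·(-120) + 269·389 = 1).
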